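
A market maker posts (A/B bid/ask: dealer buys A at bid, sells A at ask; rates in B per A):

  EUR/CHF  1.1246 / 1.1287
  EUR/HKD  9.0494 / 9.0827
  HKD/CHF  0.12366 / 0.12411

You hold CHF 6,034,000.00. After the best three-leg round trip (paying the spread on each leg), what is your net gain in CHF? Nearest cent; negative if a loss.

Net result: CHF -14,205.86 (no profitable arbitrage after spreads)

Best loop CHF → HKD → EUR → CHF:
CHF 6,034,000.00 ÷ 0.12411 (buy HKD at ask) = HKD 48,618,161.31
HKD 48,618,161.31 ÷ 9.0827 (buy EUR at ask) = EUR 5,352,831.35
EUR 5,352,831.35 × 1.1246 (sell EUR at bid) = CHF 6,019,794.14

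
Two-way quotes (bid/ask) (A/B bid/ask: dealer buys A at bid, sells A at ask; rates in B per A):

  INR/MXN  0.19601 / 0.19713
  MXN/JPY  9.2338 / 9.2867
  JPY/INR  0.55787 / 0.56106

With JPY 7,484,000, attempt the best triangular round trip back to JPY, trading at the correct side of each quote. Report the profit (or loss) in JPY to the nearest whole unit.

Best loop JPY → INR → MXN → JPY:
JPY 7,484,000 × 0.55787 (sell JPY at bid) = INR 4,175,099.08
INR 4,175,099.08 × 0.19601 (sell INR at bid) = MXN 818,361.17
MXN 818,361.17 × 9.2338 (sell MXN at bid) = JPY 7,556,583

Net profit: JPY 72,583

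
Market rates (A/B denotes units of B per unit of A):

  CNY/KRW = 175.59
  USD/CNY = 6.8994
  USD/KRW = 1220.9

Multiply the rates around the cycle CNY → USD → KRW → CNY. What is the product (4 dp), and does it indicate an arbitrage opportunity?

1.0078 (arbitrage exists)

Around CNY → USD → KRW → CNY: 1 ÷ 6.8994 × 1220.9 ÷ 175.59 = 1.007788
Product > 1; profitable direction is CNY → USD → KRW → CNY.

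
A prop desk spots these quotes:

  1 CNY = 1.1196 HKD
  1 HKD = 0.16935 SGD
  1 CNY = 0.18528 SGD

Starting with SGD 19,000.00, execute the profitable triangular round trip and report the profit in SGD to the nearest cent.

Profit: SGD 443.44

Profitable loop is SGD → CNY → HKD → SGD:
SGD 19,000.00 ÷ 0.18528 = CNY 102,547.50
CNY 102,547.50 × 1.1196 = HKD 114,812.18
HKD 114,812.18 × 0.16935 = SGD 19,443.44
Profit = SGD 19,443.44 − SGD 19,000.00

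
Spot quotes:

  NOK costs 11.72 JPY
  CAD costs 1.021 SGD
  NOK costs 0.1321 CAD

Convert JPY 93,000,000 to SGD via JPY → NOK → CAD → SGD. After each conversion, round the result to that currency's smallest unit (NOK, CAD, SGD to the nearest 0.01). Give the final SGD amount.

SGD 1,070,246.70

JPY 93,000,000 ÷ 11.72 = NOK 7,935,153.58
NOK 7,935,153.58 × 0.1321 = CAD 1,048,233.79
CAD 1,048,233.79 × 1.021 = SGD 1,070,246.70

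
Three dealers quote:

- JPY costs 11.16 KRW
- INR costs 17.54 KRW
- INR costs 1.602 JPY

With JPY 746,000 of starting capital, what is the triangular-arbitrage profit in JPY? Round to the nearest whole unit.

Profitable loop is JPY → KRW → INR → JPY:
JPY 746,000 × 11.16 = KRW 8,325,360
KRW 8,325,360 ÷ 17.54 = INR 474,649.94
INR 474,649.94 × 1.602 = JPY 760,389
Profit = JPY 760,389 − JPY 746,000

Profit: JPY 14,389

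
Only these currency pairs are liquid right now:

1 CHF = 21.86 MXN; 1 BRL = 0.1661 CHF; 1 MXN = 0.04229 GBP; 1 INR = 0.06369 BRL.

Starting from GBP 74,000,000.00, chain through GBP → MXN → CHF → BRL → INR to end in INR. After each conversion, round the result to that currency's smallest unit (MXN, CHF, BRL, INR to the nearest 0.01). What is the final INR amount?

INR 7,566,638,671.38

GBP 74,000,000.00 ÷ 0.04229 = MXN 1,749,822,653.11
MXN 1,749,822,653.11 ÷ 21.86 = CHF 80,046,781.94
CHF 80,046,781.94 ÷ 0.1661 = BRL 481,919,216.98
BRL 481,919,216.98 ÷ 0.06369 = INR 7,566,638,671.38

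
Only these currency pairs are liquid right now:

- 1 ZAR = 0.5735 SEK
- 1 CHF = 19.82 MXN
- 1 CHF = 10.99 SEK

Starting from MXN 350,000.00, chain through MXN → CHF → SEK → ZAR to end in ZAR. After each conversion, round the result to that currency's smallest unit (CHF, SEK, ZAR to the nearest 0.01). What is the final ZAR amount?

MXN 350,000.00 ÷ 19.82 = CHF 17,658.93
CHF 17,658.93 × 10.99 = SEK 194,071.64
SEK 194,071.64 ÷ 0.5735 = ZAR 338,398.67

ZAR 338,398.67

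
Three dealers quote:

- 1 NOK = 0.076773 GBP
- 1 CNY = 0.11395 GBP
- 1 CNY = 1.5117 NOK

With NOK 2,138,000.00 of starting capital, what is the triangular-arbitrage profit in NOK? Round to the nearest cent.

Profitable loop is NOK → GBP → CNY → NOK:
NOK 2,138,000.00 × 0.076773 = GBP 164,140.67
GBP 164,140.67 ÷ 0.11395 = CNY 1,440,462.26
CNY 1,440,462.26 × 1.5117 = NOK 2,177,546.79
Profit = NOK 2,177,546.79 − NOK 2,138,000.00

Profit: NOK 39,546.79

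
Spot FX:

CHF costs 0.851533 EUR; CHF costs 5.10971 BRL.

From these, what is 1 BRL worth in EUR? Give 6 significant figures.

1 BRL ÷ 5.10971 = 0.195706 CHF
0.195706 CHF × 0.851533 = 0.16665 EUR

BRL/EUR = 0.166650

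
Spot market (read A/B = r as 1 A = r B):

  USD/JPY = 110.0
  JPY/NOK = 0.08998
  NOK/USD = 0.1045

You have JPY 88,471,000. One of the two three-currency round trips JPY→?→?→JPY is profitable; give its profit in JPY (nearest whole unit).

Profitable loop is JPY → NOK → USD → JPY:
JPY 88,471,000 × 0.08998 = NOK 7,960,620.58
NOK 7,960,620.58 × 0.1045 = USD 831,884.85
USD 831,884.85 × 110.0 = JPY 91,507,334
Profit = JPY 91,507,334 − JPY 88,471,000

Profit: JPY 3,036,334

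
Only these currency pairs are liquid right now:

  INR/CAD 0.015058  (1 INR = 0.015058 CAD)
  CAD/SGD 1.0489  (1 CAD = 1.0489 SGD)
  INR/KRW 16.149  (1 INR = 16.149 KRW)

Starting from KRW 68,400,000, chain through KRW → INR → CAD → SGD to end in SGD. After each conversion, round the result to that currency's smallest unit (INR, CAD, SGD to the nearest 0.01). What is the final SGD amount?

SGD 66,897.80

KRW 68,400,000 ÷ 16.149 = INR 4,235,556.38
INR 4,235,556.38 × 0.015058 = CAD 63,779.01
CAD 63,779.01 × 1.0489 = SGD 66,897.80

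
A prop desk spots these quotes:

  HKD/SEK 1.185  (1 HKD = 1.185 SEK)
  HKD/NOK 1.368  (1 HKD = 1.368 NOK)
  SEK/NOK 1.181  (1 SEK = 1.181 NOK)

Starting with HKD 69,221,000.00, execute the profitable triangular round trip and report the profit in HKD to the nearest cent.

Profit: HKD 1,593,145.60

Profitable loop is HKD → SEK → NOK → HKD:
HKD 69,221,000.00 × 1.185 = SEK 82,026,885.00
SEK 82,026,885.00 × 1.181 = NOK 96,873,751.19
NOK 96,873,751.19 ÷ 1.368 = HKD 70,814,145.60
Profit = HKD 70,814,145.60 − HKD 69,221,000.00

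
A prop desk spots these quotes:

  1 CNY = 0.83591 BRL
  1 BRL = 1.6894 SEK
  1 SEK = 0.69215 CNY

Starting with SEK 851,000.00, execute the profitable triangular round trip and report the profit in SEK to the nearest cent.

Profit: SEK 19,637.41

Profitable loop is SEK → BRL → CNY → SEK:
SEK 851,000.00 ÷ 1.6894 = BRL 503,729.13
BRL 503,729.13 ÷ 0.83591 = CNY 602,611.69
CNY 602,611.69 ÷ 0.69215 = SEK 870,637.41
Profit = SEK 870,637.41 − SEK 851,000.00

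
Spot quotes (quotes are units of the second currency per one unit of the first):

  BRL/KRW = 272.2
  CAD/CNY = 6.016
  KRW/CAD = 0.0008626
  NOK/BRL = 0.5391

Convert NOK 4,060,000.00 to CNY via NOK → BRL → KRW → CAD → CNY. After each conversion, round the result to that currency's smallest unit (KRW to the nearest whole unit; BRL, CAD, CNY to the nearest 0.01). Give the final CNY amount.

CNY 3,091,724.37

NOK 4,060,000.00 × 0.5391 = BRL 2,188,746.00
BRL 2,188,746.00 × 272.2 = KRW 595,776,661
KRW 595,776,661 × 0.0008626 = CAD 513,916.95
CAD 513,916.95 × 6.016 = CNY 3,091,724.37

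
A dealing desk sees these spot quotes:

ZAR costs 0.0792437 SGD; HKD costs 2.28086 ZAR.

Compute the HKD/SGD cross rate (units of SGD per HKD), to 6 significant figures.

1 HKD × 2.28086 = 2.28086 ZAR
2.28086 ZAR × 0.0792437 = 0.180744 SGD

HKD/SGD = 0.180744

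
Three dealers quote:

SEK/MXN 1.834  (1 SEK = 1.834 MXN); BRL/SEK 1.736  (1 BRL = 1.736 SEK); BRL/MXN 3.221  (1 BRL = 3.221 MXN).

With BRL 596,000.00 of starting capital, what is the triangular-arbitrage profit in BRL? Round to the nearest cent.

Profitable loop is BRL → MXN → SEK → BRL:
BRL 596,000.00 × 3.221 = MXN 1,919,716.00
MXN 1,919,716.00 ÷ 1.834 = SEK 1,046,737.19
SEK 1,046,737.19 ÷ 1.736 = BRL 602,959.21
Profit = BRL 602,959.21 − BRL 596,000.00

Profit: BRL 6,959.21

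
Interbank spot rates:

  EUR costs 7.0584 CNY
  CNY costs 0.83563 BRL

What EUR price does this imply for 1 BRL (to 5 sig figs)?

1 BRL ÷ 0.83563 = 1.1967 CNY
1.1967 CNY ÷ 7.0584 = 0.169543 EUR

BRL/EUR = 0.16954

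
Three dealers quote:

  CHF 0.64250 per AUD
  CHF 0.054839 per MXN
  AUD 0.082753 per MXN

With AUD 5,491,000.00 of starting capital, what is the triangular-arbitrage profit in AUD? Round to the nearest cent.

Profitable loop is AUD → MXN → CHF → AUD:
AUD 5,491,000.00 ÷ 0.082753 = MXN 66,354,089.88
MXN 66,354,089.88 × 0.054839 = CHF 3,638,791.94
CHF 3,638,791.94 ÷ 0.64250 = AUD 5,663,489.39
Profit = AUD 5,663,489.39 − AUD 5,491,000.00

Profit: AUD 172,489.39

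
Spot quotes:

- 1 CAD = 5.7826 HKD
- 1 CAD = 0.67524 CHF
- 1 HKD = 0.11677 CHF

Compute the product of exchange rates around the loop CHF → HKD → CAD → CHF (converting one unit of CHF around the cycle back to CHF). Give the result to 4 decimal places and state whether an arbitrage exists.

1.0000 (no arbitrage)

Around CHF → HKD → CAD → CHF: 1 ÷ 0.11677 ÷ 5.7826 × 0.67524 = 1.000009
Product ≈ 1 (deviation 0.001%, within rounding noise).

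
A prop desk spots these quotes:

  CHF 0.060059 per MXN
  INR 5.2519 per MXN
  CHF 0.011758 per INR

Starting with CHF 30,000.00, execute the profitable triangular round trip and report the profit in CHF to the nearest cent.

Profitable loop is CHF → MXN → INR → CHF:
CHF 30,000.00 ÷ 0.060059 = MXN 499,508.82
MXN 499,508.82 × 5.2519 = INR 2,623,370.35
INR 2,623,370.35 × 0.011758 = CHF 30,845.59
Profit = CHF 30,845.59 − CHF 30,000.00

Profit: CHF 845.59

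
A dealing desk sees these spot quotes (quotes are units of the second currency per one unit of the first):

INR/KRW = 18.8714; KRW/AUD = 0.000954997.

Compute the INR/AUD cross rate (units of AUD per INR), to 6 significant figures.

INR/AUD = 0.0180221

1 INR × 18.8714 = 18.8714 KRW
18.8714 KRW × 0.000954997 = 0.0180221 AUD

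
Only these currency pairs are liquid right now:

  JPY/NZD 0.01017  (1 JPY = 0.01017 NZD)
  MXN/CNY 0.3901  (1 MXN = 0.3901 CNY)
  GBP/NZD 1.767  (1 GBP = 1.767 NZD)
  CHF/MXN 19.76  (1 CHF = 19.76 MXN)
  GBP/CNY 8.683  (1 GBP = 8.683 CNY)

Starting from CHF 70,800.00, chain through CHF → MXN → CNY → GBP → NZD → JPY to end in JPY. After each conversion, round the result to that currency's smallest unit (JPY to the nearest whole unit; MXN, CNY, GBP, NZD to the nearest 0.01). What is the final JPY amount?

JPY 10,920,486

CHF 70,800.00 × 19.76 = MXN 1,399,008.00
MXN 1,399,008.00 × 0.3901 = CNY 545,753.02
CNY 545,753.02 ÷ 8.683 = GBP 62,853.05
GBP 62,853.05 × 1.767 = NZD 111,061.34
NZD 111,061.34 ÷ 0.01017 = JPY 10,920,486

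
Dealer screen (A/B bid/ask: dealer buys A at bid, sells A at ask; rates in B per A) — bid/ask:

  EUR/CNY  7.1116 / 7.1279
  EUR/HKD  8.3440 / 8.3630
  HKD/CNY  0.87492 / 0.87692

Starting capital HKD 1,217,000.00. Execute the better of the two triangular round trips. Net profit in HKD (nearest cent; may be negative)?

Best loop HKD → CNY → EUR → HKD:
HKD 1,217,000.00 × 0.87492 (sell HKD at bid) = CNY 1,064,777.64
CNY 1,064,777.64 ÷ 7.1279 (buy EUR at ask) = EUR 149,381.67
EUR 149,381.67 × 8.3440 (sell EUR at bid) = HKD 1,246,440.69

Net profit: HKD 29,440.69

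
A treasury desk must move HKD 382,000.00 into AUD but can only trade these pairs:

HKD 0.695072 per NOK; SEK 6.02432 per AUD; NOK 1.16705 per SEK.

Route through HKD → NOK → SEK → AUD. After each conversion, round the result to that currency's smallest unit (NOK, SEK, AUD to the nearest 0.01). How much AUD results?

AUD 78,169.27

HKD 382,000.00 ÷ 0.695072 = NOK 549,583.35
NOK 549,583.35 ÷ 1.16705 = SEK 470,916.71
SEK 470,916.71 ÷ 6.02432 = AUD 78,169.27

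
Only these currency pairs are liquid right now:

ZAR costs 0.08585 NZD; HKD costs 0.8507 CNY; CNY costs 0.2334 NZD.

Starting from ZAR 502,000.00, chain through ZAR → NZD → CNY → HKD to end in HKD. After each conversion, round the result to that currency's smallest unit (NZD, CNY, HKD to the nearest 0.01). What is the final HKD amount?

HKD 217,053.47

ZAR 502,000.00 × 0.08585 = NZD 43,096.70
NZD 43,096.70 ÷ 0.2334 = CNY 184,647.39
CNY 184,647.39 ÷ 0.8507 = HKD 217,053.47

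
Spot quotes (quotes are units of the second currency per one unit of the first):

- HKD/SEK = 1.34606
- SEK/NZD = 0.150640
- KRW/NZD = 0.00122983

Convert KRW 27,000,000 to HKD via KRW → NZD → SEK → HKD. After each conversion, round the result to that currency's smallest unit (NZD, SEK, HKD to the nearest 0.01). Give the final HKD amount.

KRW 27,000,000 × 0.00122983 = NZD 33,205.41
NZD 33,205.41 ÷ 0.150640 = SEK 220,428.90
SEK 220,428.90 ÷ 1.34606 = HKD 163,758.60

HKD 163,758.60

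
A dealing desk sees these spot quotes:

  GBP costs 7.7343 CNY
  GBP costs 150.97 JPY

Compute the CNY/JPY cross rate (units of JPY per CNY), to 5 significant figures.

1 CNY ÷ 7.7343 = 0.129294 GBP
0.129294 GBP × 150.97 = 19.5195 JPY

CNY/JPY = 19.520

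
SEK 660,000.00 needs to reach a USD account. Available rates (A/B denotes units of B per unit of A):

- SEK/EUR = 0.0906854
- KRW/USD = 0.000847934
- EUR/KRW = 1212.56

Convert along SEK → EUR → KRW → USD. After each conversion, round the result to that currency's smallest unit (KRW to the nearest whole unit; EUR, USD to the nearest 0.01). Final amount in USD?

SEK 660,000.00 × 0.0906854 = EUR 59,852.36
EUR 59,852.36 × 1212.56 = KRW 72,574,578
KRW 72,574,578 × 0.000847934 = USD 61,538.45

USD 61,538.45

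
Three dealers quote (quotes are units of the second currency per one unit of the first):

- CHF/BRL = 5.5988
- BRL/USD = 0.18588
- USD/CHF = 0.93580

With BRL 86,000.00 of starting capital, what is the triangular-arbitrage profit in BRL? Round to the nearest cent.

Profitable loop is BRL → CHF → USD → BRL:
BRL 86,000.00 ÷ 5.5988 = CHF 15,360.43
CHF 15,360.43 ÷ 0.93580 = USD 16,414.23
USD 16,414.23 ÷ 0.18588 = BRL 88,305.51
Profit = BRL 88,305.51 − BRL 86,000.00

Profit: BRL 2,305.51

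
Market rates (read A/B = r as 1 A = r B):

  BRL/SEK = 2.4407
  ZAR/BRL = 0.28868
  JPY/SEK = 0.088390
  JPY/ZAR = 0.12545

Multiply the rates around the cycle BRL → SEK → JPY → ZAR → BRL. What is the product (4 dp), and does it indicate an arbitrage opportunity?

1.0000 (no arbitrage)

Around BRL → SEK → JPY → ZAR → BRL: 1 × 2.4407 ÷ 0.088390 × 0.12545 × 0.28868 = 0.999997
Product ≈ 1 (deviation 0.000%, within rounding noise).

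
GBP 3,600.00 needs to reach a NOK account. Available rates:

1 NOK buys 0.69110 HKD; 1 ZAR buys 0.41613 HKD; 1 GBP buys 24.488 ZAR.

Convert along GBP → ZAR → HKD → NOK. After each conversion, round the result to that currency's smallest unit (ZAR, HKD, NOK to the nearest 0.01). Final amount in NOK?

NOK 53,081.59

GBP 3,600.00 × 24.488 = ZAR 88,156.80
ZAR 88,156.80 × 0.41613 = HKD 36,684.69
HKD 36,684.69 ÷ 0.69110 = NOK 53,081.59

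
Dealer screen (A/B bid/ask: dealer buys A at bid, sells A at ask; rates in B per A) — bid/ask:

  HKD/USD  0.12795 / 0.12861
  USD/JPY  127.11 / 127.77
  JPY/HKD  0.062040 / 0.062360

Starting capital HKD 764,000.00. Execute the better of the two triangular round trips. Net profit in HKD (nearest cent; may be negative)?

Best loop HKD → USD → JPY → HKD:
HKD 764,000.00 × 0.12795 (sell HKD at bid) = USD 97,753.80
USD 97,753.80 × 127.11 (sell USD at bid) = JPY 12,425,486
JPY 12,425,486 × 0.062040 (sell JPY at bid) = HKD 770,877.12

Net profit: HKD 6,877.12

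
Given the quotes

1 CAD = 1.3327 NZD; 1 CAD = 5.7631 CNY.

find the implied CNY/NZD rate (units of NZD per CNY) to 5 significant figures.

CNY/NZD = 0.23125

1 CNY ÷ 5.7631 = 0.173518 CAD
0.173518 CAD × 1.3327 = 0.231247 NZD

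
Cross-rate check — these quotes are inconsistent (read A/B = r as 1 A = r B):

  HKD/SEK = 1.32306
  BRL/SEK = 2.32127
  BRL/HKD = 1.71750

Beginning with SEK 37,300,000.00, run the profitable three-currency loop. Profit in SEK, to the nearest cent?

Profitable loop is SEK → HKD → BRL → SEK:
SEK 37,300,000.00 ÷ 1.32306 = HKD 28,192,221.06
HKD 28,192,221.06 ÷ 1.71750 = BRL 16,414,684.75
BRL 16,414,684.75 × 2.32127 = SEK 38,102,915.28
Profit = SEK 38,102,915.28 − SEK 37,300,000.00

Profit: SEK 802,915.28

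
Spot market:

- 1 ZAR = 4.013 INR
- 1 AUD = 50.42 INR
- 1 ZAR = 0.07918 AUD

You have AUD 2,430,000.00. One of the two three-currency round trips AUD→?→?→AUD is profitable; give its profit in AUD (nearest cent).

Profitable loop is AUD → ZAR → INR → AUD:
AUD 2,430,000.00 ÷ 0.07918 = ZAR 30,689,568.07
ZAR 30,689,568.07 × 4.013 = INR 123,157,236.68
INR 123,157,236.68 ÷ 50.42 = AUD 2,442,626.67
Profit = AUD 2,442,626.67 − AUD 2,430,000.00

Profit: AUD 12,626.67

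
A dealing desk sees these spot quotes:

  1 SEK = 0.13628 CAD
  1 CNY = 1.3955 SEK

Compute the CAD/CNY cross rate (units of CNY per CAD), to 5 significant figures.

1 CAD ÷ 0.13628 = 7.33783 SEK
7.33783 SEK ÷ 1.3955 = 5.25821 CNY

CAD/CNY = 5.2582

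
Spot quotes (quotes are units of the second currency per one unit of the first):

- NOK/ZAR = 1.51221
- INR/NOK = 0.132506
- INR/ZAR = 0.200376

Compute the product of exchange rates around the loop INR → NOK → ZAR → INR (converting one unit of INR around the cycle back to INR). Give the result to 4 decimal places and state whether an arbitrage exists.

Around INR → NOK → ZAR → INR: 1 × 0.132506 × 1.51221 ÷ 0.200376 = 1.000004
Product ≈ 1 (deviation 0.000%, within rounding noise).

1.0000 (no arbitrage)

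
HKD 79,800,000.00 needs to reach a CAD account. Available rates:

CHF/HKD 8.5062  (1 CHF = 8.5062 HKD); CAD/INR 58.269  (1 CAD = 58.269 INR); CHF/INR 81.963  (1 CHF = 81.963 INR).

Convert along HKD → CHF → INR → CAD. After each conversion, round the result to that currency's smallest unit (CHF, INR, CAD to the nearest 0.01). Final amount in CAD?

HKD 79,800,000.00 ÷ 8.5062 = CHF 9,381,392.40
CHF 9,381,392.40 × 81.963 = INR 768,927,065.28
INR 768,927,065.28 ÷ 58.269 = CAD 13,196,160.31

CAD 13,196,160.31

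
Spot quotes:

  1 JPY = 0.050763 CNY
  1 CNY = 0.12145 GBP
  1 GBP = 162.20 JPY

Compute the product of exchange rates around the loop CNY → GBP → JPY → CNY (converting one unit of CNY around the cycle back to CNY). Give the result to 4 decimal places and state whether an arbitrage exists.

1.0000 (no arbitrage)

Around CNY → GBP → JPY → CNY: 1 × 0.12145 × 162.20 × 0.050763 = 0.999990
Product ≈ 1 (deviation 0.001%, within rounding noise).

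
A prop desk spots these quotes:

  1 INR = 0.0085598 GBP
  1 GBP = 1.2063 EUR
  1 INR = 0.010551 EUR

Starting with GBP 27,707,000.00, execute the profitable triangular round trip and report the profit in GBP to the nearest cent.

Profitable loop is GBP → INR → EUR → GBP:
GBP 27,707,000.00 ÷ 0.0085598 = INR 3,236,874,693.33
INR 3,236,874,693.33 × 0.010551 = EUR 34,152,264.89
EUR 34,152,264.89 ÷ 1.2063 = GBP 28,311,584.92
Profit = GBP 28,311,584.92 − GBP 27,707,000.00

Profit: GBP 604,584.92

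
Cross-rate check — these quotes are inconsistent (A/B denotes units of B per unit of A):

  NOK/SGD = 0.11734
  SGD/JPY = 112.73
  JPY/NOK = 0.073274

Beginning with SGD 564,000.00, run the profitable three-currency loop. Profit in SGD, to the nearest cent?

Profit: SGD 17,893.64

Profitable loop is SGD → NOK → JPY → SGD:
SGD 564,000.00 ÷ 0.11734 = NOK 4,806,545.08
NOK 4,806,545.08 ÷ 0.073274 = JPY 65,596,870
JPY 65,596,870 ÷ 112.73 = SGD 581,893.64
Profit = SGD 581,893.64 − SGD 564,000.00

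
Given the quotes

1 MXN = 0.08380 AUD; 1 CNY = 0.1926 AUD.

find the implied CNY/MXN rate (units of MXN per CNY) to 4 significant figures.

CNY/MXN = 2.298

1 CNY × 0.1926 = 0.1926 AUD
0.1926 AUD ÷ 0.08380 = 2.29833 MXN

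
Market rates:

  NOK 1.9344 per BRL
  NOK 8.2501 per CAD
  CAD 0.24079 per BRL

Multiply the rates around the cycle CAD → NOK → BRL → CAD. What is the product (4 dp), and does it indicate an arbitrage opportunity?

Around CAD → NOK → BRL → CAD: 1 × 8.2501 ÷ 1.9344 × 0.24079 = 1.026955
Product > 1; profitable direction is CAD → NOK → BRL → CAD.

1.0270 (arbitrage exists)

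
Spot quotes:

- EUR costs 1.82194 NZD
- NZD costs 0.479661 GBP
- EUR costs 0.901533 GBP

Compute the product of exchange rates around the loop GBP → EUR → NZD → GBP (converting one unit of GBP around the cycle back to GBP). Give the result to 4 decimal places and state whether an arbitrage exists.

Around GBP → EUR → NZD → GBP: 1 ÷ 0.901533 × 1.82194 × 0.479661 = 0.969364
Product < 1; profitable direction is GBP → NZD → EUR → GBP.

0.9694 (arbitrage exists)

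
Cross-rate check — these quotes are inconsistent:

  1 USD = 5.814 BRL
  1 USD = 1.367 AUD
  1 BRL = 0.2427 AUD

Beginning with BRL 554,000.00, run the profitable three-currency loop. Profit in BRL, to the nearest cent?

Profit: BRL 17,855.17

Profitable loop is BRL → AUD → USD → BRL:
BRL 554,000.00 × 0.2427 = AUD 134,455.80
AUD 134,455.80 ÷ 1.367 = USD 98,358.30
USD 98,358.30 × 5.814 = BRL 571,855.17
Profit = BRL 571,855.17 − BRL 554,000.00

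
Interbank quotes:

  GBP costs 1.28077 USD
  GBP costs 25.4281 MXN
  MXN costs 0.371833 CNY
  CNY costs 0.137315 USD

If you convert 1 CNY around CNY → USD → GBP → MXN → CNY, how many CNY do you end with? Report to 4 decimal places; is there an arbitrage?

Around CNY → USD → GBP → MXN → CNY: 1 × 0.137315 ÷ 1.28077 × 25.4281 × 0.371833 = 1.013698
Product > 1; profitable direction is CNY → USD → GBP → MXN → CNY.

1.0137 (arbitrage exists)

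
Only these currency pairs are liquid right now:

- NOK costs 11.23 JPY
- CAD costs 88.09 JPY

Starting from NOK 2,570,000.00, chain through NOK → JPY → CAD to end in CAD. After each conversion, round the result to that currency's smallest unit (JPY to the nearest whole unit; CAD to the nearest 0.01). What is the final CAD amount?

NOK 2,570,000.00 × 11.23 = JPY 28,861,100
JPY 28,861,100 ÷ 88.09 = CAD 327,631.97

CAD 327,631.97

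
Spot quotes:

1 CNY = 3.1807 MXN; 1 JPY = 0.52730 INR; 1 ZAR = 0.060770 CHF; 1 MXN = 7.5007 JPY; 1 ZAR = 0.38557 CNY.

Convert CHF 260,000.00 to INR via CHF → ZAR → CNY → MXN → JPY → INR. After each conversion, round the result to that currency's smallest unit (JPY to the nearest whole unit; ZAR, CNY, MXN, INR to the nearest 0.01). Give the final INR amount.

INR 20,752,461.51

CHF 260,000.00 ÷ 0.060770 = ZAR 4,278,426.86
ZAR 4,278,426.86 × 0.38557 = CNY 1,649,633.04
CNY 1,649,633.04 × 3.1807 = MXN 5,246,987.81
MXN 5,246,987.81 × 7.5007 = JPY 39,356,081
JPY 39,356,081 × 0.52730 = INR 20,752,461.51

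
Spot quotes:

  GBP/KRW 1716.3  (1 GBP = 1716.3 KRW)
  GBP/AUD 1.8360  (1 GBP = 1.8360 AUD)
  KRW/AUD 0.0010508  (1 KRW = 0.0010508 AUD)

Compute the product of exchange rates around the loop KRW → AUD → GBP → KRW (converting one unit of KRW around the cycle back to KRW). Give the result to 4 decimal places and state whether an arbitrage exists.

Around KRW → AUD → GBP → KRW: 1 × 0.0010508 ÷ 1.8360 × 1716.3 = 0.982292
Product < 1; profitable direction is KRW → GBP → AUD → KRW.

0.9823 (arbitrage exists)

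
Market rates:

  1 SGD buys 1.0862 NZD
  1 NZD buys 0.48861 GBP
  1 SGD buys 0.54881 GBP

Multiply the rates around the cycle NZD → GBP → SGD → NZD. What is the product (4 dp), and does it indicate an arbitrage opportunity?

0.9671 (arbitrage exists)

Around NZD → GBP → SGD → NZD: 1 × 0.48861 ÷ 0.54881 × 1.0862 = 0.967053
Product < 1; profitable direction is NZD → SGD → GBP → NZD.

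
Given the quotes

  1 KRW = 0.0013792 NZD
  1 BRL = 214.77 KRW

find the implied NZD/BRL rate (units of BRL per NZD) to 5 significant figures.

NZD/BRL = 3.3760

1 NZD ÷ 0.0013792 = 725.058 KRW
725.058 KRW ÷ 214.77 = 3.37597 BRL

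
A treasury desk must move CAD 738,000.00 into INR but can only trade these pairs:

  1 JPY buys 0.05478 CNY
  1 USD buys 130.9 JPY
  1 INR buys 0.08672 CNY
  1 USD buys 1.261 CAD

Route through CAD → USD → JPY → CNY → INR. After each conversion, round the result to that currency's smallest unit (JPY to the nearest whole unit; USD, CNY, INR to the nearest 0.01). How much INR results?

CAD 738,000.00 ÷ 1.261 = USD 585,249.80
USD 585,249.80 × 130.9 = JPY 76,609,199
JPY 76,609,199 × 0.05478 = CNY 4,196,651.92
CNY 4,196,651.92 ÷ 0.08672 = INR 48,393,126.38

INR 48,393,126.38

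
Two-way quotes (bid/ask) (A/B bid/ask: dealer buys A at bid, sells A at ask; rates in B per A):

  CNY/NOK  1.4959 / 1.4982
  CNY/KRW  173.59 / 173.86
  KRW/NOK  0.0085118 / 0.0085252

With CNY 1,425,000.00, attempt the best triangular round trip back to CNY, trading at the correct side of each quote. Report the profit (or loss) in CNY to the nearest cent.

Best loop CNY → NOK → KRW → CNY:
CNY 1,425,000.00 × 1.4959 (sell CNY at bid) = NOK 2,131,657.50
NOK 2,131,657.50 ÷ 0.0085252 (buy KRW at ask) = KRW 250,041,935
KRW 250,041,935 ÷ 173.86 (buy CNY at ask) = CNY 1,438,179.77

Net profit: CNY 13,179.77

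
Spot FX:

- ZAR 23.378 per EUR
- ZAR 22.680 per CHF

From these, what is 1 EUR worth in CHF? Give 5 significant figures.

1 EUR × 23.378 = 23.378 ZAR
23.378 ZAR ÷ 22.680 = 1.03078 CHF

EUR/CHF = 1.0308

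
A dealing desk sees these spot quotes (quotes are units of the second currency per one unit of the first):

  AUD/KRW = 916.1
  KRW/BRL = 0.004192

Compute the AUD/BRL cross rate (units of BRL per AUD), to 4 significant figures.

AUD/BRL = 3.840

1 AUD × 916.1 = 916.1 KRW
916.1 KRW × 0.004192 = 3.84029 BRL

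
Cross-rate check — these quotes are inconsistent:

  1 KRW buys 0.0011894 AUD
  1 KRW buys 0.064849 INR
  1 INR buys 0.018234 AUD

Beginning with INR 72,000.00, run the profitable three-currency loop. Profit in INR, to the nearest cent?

Profitable loop is INR → KRW → AUD → INR:
INR 72,000.00 ÷ 0.064849 = KRW 1,110,272
KRW 1,110,272 × 0.0011894 = AUD 1,320.56
AUD 1,320.56 ÷ 0.018234 = INR 72,422.78
Profit = INR 72,422.78 − INR 72,000.00

Profit: INR 422.78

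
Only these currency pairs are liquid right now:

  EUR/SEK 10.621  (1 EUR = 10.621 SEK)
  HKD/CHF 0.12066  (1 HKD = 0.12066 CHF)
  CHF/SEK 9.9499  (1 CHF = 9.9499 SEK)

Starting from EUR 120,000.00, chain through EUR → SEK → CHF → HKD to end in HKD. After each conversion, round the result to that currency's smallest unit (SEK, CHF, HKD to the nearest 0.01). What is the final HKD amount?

HKD 1,061,609.07

EUR 120,000.00 × 10.621 = SEK 1,274,520.00
SEK 1,274,520.00 ÷ 9.9499 = CHF 128,093.75
CHF 128,093.75 ÷ 0.12066 = HKD 1,061,609.07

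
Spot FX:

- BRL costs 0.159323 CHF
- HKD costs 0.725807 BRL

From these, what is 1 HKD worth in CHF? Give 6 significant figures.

1 HKD × 0.725807 = 0.725807 BRL
0.725807 BRL × 0.159323 = 0.115638 CHF

HKD/CHF = 0.115638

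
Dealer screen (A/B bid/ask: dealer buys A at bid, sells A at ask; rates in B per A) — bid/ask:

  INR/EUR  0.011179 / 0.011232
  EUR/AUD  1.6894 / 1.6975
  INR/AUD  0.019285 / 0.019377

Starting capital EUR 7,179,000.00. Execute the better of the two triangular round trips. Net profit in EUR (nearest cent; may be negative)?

Net profit: EUR 82,339.10

Best loop EUR → INR → AUD → EUR:
EUR 7,179,000.00 ÷ 0.011232 (buy INR at ask) = INR 639,155,982.91
INR 639,155,982.91 × 0.019285 (sell INR at bid) = AUD 12,326,123.13
AUD 12,326,123.13 ÷ 1.6975 (buy EUR at ask) = EUR 7,261,339.10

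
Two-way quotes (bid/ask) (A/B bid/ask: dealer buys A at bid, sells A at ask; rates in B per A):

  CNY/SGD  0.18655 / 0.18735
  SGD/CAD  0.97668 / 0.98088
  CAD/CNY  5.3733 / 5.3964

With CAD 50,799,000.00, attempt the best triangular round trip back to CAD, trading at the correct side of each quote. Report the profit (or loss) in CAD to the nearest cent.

Net profit: CAD 425,939.32

Best loop CAD → SGD → CNY → CAD:
CAD 50,799,000.00 ÷ 0.98088 (buy SGD at ask) = SGD 51,789,209.69
SGD 51,789,209.69 ÷ 0.18735 (buy CNY at ask) = CNY 276,430,262.55
CNY 276,430,262.55 ÷ 5.3964 (buy CAD at ask) = CAD 51,224,939.32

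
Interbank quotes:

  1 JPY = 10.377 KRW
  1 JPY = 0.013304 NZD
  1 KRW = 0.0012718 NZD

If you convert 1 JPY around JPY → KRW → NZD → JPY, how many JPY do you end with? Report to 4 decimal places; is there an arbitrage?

Around JPY → KRW → NZD → JPY: 1 × 10.377 × 0.0012718 ÷ 0.013304 = 0.991993
Product < 1; profitable direction is JPY → NZD → KRW → JPY.

0.9920 (arbitrage exists)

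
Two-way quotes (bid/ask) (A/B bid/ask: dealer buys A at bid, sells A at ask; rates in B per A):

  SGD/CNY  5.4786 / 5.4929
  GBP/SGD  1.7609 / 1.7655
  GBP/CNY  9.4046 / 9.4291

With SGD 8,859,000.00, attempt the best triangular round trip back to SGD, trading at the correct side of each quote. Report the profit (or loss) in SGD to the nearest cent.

Net profit: SGD 204,975.99

Best loop SGD → CNY → GBP → SGD:
SGD 8,859,000.00 × 5.4786 (sell SGD at bid) = CNY 48,534,917.40
CNY 48,534,917.40 ÷ 9.4291 (buy GBP at ask) = GBP 5,147,354.19
GBP 5,147,354.19 × 1.7609 (sell GBP at bid) = SGD 9,063,975.99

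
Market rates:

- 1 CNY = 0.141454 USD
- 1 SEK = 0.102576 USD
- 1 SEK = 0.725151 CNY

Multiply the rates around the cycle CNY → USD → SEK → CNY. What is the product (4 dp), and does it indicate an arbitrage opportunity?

Around CNY → USD → SEK → CNY: 1 × 0.141454 ÷ 0.102576 × 0.725151 = 0.999995
Product ≈ 1 (deviation 0.000%, within rounding noise).

1.0000 (no arbitrage)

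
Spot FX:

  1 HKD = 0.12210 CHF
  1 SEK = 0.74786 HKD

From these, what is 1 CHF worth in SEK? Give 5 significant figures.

1 CHF ÷ 0.12210 = 8.19001 HKD
8.19001 HKD ÷ 0.74786 = 10.9513 SEK

CHF/SEK = 10.951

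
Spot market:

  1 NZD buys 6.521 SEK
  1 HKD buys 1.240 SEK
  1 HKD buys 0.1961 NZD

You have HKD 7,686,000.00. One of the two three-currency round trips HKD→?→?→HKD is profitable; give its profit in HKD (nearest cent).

Profitable loop is HKD → NZD → SEK → HKD:
HKD 7,686,000.00 × 0.1961 = NZD 1,507,224.60
NZD 1,507,224.60 × 6.521 = SEK 9,828,611.62
SEK 9,828,611.62 ÷ 1.240 = HKD 7,926,299.69
Profit = HKD 7,926,299.69 − HKD 7,686,000.00

Profit: HKD 240,299.69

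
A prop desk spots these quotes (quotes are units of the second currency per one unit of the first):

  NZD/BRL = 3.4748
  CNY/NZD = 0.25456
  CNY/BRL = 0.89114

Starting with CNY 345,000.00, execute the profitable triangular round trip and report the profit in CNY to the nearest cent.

Profitable loop is CNY → BRL → NZD → CNY:
CNY 345,000.00 × 0.89114 = BRL 307,443.30
BRL 307,443.30 ÷ 3.4748 = NZD 88,477.98
NZD 88,477.98 ÷ 0.25456 = CNY 347,572.22
Profit = CNY 347,572.22 − CNY 345,000.00

Profit: CNY 2,572.22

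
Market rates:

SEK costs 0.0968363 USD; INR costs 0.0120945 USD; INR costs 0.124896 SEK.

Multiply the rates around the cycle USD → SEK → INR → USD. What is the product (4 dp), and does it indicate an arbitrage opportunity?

Around USD → SEK → INR → USD: 1 ÷ 0.0968363 ÷ 0.124896 × 0.0120945 = 1.000003
Product ≈ 1 (deviation 0.000%, within rounding noise).

1.0000 (no arbitrage)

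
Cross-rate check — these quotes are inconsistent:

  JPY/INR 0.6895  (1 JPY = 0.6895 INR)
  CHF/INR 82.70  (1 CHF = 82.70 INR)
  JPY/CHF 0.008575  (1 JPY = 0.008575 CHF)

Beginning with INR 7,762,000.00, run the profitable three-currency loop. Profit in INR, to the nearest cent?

Profit: INR 221,236.70

Profitable loop is INR → JPY → CHF → INR:
INR 7,762,000.00 ÷ 0.6895 = JPY 11,257,433
JPY 11,257,433 × 0.008575 = CHF 96,532.49
CHF 96,532.49 × 82.70 = INR 7,983,236.70
Profit = INR 7,983,236.70 − INR 7,762,000.00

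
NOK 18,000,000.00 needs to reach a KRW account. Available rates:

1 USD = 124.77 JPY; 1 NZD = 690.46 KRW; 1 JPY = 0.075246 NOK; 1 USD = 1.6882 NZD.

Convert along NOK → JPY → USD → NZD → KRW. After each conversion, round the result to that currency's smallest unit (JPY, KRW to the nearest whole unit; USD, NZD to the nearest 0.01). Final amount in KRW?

NOK 18,000,000.00 ÷ 0.075246 = JPY 239,215,374
JPY 239,215,374 ÷ 124.77 = USD 1,917,250.73
USD 1,917,250.73 × 1.6882 = NZD 3,236,702.68
NZD 3,236,702.68 × 690.46 = KRW 2,234,813,732

KRW 2,234,813,732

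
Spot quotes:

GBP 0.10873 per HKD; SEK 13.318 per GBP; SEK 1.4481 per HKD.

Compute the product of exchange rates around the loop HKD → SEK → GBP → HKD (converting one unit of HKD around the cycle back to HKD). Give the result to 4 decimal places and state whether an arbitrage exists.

1.0000 (no arbitrage)

Around HKD → SEK → GBP → HKD: 1 × 1.4481 ÷ 13.318 ÷ 0.10873 = 1.000023
Product ≈ 1 (deviation 0.002%, within rounding noise).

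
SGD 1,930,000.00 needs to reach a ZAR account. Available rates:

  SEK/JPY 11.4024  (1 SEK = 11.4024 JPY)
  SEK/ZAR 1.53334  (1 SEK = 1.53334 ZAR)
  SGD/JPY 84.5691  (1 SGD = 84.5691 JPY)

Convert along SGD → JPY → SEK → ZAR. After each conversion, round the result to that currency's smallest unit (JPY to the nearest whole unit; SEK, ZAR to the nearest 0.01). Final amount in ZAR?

ZAR 21,948,821.72

SGD 1,930,000.00 × 84.5691 = JPY 163,218,363
JPY 163,218,363 ÷ 11.4024 = SEK 14,314,386.71
SEK 14,314,386.71 × 1.53334 = ZAR 21,948,821.72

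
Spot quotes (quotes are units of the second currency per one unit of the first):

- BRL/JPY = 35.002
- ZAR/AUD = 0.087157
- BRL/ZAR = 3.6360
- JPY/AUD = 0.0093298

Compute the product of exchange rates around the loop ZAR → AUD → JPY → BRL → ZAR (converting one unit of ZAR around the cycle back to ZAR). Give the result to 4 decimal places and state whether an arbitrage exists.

0.9704 (arbitrage exists)

Around ZAR → AUD → JPY → BRL → ZAR: 1 × 0.087157 ÷ 0.0093298 ÷ 35.002 × 3.6360 = 0.970423
Product < 1; profitable direction is ZAR → BRL → JPY → AUD → ZAR.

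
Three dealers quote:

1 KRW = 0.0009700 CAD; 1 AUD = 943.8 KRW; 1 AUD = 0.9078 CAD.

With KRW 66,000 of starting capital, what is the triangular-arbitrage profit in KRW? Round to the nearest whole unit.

Profitable loop is KRW → CAD → AUD → KRW:
KRW 66,000 × 0.0009700 = CAD 64.02
CAD 64.02 ÷ 0.9078 = AUD 70.52
AUD 70.52 × 943.8 = KRW 66,559
Profit = KRW 66,559 − KRW 66,000

Profit: KRW 559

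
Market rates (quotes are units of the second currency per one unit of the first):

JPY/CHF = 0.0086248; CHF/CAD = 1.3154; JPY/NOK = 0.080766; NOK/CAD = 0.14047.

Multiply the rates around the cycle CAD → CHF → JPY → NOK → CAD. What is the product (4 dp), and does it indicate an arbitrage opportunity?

1.0000 (no arbitrage)

Around CAD → CHF → JPY → NOK → CAD: 1 ÷ 1.3154 ÷ 0.0086248 × 0.080766 × 0.14047 = 1.000012
Product ≈ 1 (deviation 0.001%, within rounding noise).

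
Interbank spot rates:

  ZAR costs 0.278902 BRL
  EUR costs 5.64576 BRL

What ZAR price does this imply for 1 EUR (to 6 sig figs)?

EUR/ZAR = 20.2428

1 EUR × 5.64576 = 5.64576 BRL
5.64576 BRL ÷ 0.278902 = 20.2428 ZAR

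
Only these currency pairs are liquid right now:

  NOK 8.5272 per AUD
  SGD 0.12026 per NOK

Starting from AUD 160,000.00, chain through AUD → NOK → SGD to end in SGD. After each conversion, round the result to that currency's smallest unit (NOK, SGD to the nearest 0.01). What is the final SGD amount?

AUD 160,000.00 × 8.5272 = NOK 1,364,352.00
NOK 1,364,352.00 × 0.12026 = SGD 164,076.97

SGD 164,076.97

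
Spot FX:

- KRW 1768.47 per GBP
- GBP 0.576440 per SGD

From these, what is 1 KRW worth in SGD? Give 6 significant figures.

1 KRW ÷ 1768.47 = 0.000565461 GBP
0.000565461 GBP ÷ 0.576440 = 0.000980953 SGD

KRW/SGD = 0.000980953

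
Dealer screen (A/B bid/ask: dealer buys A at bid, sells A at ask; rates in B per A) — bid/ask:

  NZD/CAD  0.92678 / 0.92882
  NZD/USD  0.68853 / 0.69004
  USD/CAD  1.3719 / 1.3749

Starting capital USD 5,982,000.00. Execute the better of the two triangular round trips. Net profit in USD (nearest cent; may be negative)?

Best loop USD → CAD → NZD → USD:
USD 5,982,000.00 × 1.3719 (sell USD at bid) = CAD 8,206,705.80
CAD 8,206,705.80 ÷ 0.92882 (buy NZD at ask) = NZD 8,835,625.63
NZD 8,835,625.63 × 0.68853 (sell NZD at bid) = USD 6,083,593.32

Net profit: USD 101,593.32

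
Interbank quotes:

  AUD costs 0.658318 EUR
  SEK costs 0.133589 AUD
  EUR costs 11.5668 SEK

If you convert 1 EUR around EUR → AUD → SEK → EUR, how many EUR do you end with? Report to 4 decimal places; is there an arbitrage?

0.9831 (arbitrage exists)

Around EUR → AUD → SEK → EUR: 1 ÷ 0.658318 ÷ 0.133589 ÷ 11.5668 = 0.983061
Product < 1; profitable direction is EUR → SEK → AUD → EUR.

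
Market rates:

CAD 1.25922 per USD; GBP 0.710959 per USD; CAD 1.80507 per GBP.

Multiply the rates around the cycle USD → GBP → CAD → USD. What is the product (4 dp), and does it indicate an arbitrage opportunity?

Around USD → GBP → CAD → USD: 1 × 0.710959 × 1.80507 ÷ 1.25922 = 1.019147
Product > 1; profitable direction is USD → GBP → CAD → USD.

1.0191 (arbitrage exists)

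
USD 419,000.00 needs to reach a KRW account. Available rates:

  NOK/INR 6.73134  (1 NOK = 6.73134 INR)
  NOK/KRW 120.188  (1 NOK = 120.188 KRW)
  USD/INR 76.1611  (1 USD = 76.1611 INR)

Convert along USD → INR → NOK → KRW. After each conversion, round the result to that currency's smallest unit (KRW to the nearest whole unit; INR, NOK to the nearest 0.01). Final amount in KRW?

USD 419,000.00 × 76.1611 = INR 31,911,500.90
INR 31,911,500.90 ÷ 6.73134 = NOK 4,740,735.26
NOK 4,740,735.26 × 120.188 = KRW 569,779,489

KRW 569,779,489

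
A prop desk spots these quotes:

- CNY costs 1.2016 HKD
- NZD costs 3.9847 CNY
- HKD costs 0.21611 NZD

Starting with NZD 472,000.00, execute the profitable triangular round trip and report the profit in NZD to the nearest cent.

Profitable loop is NZD → CNY → HKD → NZD:
NZD 472,000.00 × 3.9847 = CNY 1,880,778.40
CNY 1,880,778.40 × 1.2016 = HKD 2,259,943.33
HKD 2,259,943.33 × 0.21611 = NZD 488,396.35
Profit = NZD 488,396.35 − NZD 472,000.00

Profit: NZD 16,396.35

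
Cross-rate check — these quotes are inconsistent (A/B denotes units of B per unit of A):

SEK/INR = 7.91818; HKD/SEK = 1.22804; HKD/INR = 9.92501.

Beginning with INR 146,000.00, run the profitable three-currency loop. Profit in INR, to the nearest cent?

Profit: INR 3,020.47

Profitable loop is INR → SEK → HKD → INR:
INR 146,000.00 ÷ 7.91818 = SEK 18,438.58
SEK 18,438.58 ÷ 1.22804 = HKD 15,014.64
HKD 15,014.64 × 9.92501 = INR 149,020.47
Profit = INR 149,020.47 − INR 146,000.00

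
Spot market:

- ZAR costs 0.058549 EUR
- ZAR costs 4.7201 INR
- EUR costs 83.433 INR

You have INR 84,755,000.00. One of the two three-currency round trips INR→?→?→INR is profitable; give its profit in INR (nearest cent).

Profit: INR 2,959,515.76

Profitable loop is INR → ZAR → EUR → INR:
INR 84,755,000.00 ÷ 4.7201 = ZAR 17,956,187.37
ZAR 17,956,187.37 × 0.058549 = EUR 1,051,316.81
EUR 1,051,316.81 × 83.433 = INR 87,714,515.76
Profit = INR 87,714,515.76 − INR 84,755,000.00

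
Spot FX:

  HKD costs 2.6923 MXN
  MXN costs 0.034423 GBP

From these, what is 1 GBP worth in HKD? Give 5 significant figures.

1 GBP ÷ 0.034423 = 29.0503 MXN
29.0503 MXN ÷ 2.6923 = 10.7902 HKD

GBP/HKD = 10.790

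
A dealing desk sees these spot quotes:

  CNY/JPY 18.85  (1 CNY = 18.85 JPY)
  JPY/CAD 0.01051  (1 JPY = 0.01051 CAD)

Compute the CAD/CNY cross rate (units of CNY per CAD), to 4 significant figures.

1 CAD ÷ 0.01051 = 95.1475 JPY
95.1475 JPY ÷ 18.85 = 5.04761 CNY

CAD/CNY = 5.048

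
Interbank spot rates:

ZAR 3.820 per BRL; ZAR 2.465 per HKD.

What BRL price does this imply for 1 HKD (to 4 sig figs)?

1 HKD × 2.465 = 2.465 ZAR
2.465 ZAR ÷ 3.820 = 0.645288 BRL

HKD/BRL = 0.6453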